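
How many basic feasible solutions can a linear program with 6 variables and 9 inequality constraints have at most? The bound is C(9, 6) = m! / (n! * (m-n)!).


Each vertex corresponds to some choice of n active constraints out of m, so the number of vertices is at most C(m, n) = m! / (n!(m-n)!).
m = 9, n = 6
Numerator: 9 * 8 * 7 * 6 * 5 * 4
Denominator: 6! = 720
C(9, 6) = 84


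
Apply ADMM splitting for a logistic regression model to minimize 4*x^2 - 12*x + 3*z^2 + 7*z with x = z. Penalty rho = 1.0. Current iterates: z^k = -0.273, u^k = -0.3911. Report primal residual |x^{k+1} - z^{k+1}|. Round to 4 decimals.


ADMM iteration with rho = 1.0, z^k = -0.273, u^k = -0.3911
Step 1: x-update.
Minimize 4*x^2 - 12*x + (1.0/2)*(x + 0.273 - 0.3911)^2
FOC: (2*4 + 1.0)*x = 12 + 1.0*(-0.273 + 0.3911)
x^{k+1} = 1.3465
Step 2: z-update.
Minimize 3*z^2 + 7*z + (1.0/2)*(1.3465 - z - 0.3911)^2
FOC: (2*3 + 1.0)*z = -7 + 1.0*(1.3465 - 0.3911)
z^{k+1} = -0.8635
Step 3: u-update.
u^{k+1} = -0.3911 + 1.3465 + 0.8635 = 1.8189
Step 4: Primal residual = |1.3465 + 0.8635| = 2.21


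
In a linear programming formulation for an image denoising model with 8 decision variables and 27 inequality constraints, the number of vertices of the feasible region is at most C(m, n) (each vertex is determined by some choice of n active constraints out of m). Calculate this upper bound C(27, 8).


Each vertex corresponds to some choice of n active constraints out of m, so the number of vertices is at most C(m, n) = m! / (n!(m-n)!).
m = 27, n = 8
Numerator: 27 * 26 * 25 * 24 * 23 * 22 * 21 * 20
Denominator: 8! = 40320
C(27, 8) = 2220075


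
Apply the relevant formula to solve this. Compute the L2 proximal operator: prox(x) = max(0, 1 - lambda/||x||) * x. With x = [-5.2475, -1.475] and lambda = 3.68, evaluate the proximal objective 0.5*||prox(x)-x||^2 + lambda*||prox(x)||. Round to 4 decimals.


Step 1: Compute ||x||.
||x|| = 5.4509
Step 2: Compute scaling factor.
scale = max(0, 1 - 3.68/5.4509) = 0.3249
Step 3: prox(x) = [-1.7048, -0.4792]
||prox(x)|| = 1.7709
Step 4: Proximal objective.
0.5*||prox-x||^2 = 6.7712
lambda*||prox|| = 6.5169
Total = 13.288


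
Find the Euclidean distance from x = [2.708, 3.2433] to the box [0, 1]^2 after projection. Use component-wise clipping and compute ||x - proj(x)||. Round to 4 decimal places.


Project each component onto [0, 1].
clip(2.708) = 1.0, clip(3.2433) = 1.0
Projection = [1.0, 1.0]
Squared diffs: [2.9173, 5.0324]
Distance = sqrt(7.9497) = 2.8195


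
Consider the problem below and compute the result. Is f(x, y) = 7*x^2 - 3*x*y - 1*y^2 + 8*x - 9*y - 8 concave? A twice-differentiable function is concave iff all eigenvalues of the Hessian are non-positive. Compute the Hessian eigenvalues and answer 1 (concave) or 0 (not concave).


The Hessian of f(x,y) = 7*x^2 - 3*x*y - 1*y^2 + 8*x - 9*y - 8 is:
H = [[14, -3], [-3, -2]]
Trace = 14 - 2 = 12
Determinant = 14*-2 - (-3)^2 = -37
Discriminant = (12)^2 - 4*-37 = 292.0
Eigenvalues: lambda_1 = -2.544, lambda_2 = 14.544
The function is not concave.

0


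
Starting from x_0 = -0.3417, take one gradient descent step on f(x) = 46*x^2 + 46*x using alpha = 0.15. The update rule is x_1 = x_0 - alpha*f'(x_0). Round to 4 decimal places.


We compute the gradient at x_0 and apply the update.
f'(x) = 92*x + 46
f'(-0.3417) = 92*-0.3417 + 46 = 14.5636
x_1 = -0.3417 - 0.15*14.5636 = -2.5262


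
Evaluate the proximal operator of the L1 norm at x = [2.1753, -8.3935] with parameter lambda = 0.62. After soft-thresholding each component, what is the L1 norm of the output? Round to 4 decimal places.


Soft-thresholding with lambda = 0.62:
prox(2.1753) = sign(2.1753)*max(|2.1753| - 0.62, 0) = 1.5553
prox(-8.3935) = sign(-8.3935)*max(|-8.3935| - 0.62, 0) = -7.7735
prox(x) = [1.5553, -7.7735]
||prox(x)||_1 = 1.5553 + 7.7735 = 9.3288


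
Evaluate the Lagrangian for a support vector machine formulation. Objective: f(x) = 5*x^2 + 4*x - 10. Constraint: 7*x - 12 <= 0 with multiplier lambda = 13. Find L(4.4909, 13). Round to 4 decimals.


Step 1: Evaluate f(x).
f(4.4909) = 5*4.4909^2 + 4*4.4909 - 10 = 108.8045
Step 2: Evaluate g(x).
g(4.4909) = 7*4.4909 - 12 = 19.4363
Step 3: Compute Lagrangian.
L = 108.8045 + 13*19.4363 = 361.4764


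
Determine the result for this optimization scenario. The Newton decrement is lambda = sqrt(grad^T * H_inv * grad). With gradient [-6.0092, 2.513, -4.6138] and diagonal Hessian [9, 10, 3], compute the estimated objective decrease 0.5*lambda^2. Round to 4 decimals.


Step 1: H is diagonal, so H^(-1) * g = [-0.6677, 0.2513, -1.5379].
Step 2: g^T H^(-1) g = sum_i g_i^2 / H_ii
  = (-6.0092)^2/9 + (2.513)^2/10 + (-4.6138)^2/3
  = 4.0123 + 0.6315 + 7.0957 = 11.7395
Step 3: Objective decrease = 0.5 * g^T H^(-1) g = 5.8698


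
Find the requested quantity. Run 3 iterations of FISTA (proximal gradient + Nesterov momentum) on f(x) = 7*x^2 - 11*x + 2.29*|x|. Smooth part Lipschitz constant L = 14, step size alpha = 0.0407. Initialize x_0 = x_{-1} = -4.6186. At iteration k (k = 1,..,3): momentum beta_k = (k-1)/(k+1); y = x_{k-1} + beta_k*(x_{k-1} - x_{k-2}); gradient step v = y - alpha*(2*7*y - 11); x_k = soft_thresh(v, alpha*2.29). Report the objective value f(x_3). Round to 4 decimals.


FISTA on f(x) = 7*x^2 - 11*x + 2.29*|x|
L = 14, alpha = 0.0407
Iteration 1: beta = 0.0, y = -4.6186 + 0.0*(-4.6186 + 4.6186) = -4.6186
  grad(y) = -75.6604, v = y - alpha*grad = -1.5392
  prox(v) = soft_thresh(-1.5392, 0.0932) = -1.446
Iteration 2: beta = 0.3333, y = -1.446 + 0.3333*(-1.446 + 4.6186) = -0.3885
  grad(y) = -16.4389, v = y - alpha*grad = 0.2806
  prox(v) = soft_thresh(0.2806, 0.0932) = 0.1874
Iteration 3: beta = 0.5, y = 0.1874 + 0.5*(0.1874 + 1.446) = 1.0041
  grad(y) = 3.0569, v = y - alpha*grad = 0.8796
  prox(v) = soft_thresh(0.8796, 0.0932) = 0.7864
f(x_3) = 7*0.7864^2 - 11*0.7864 + 2.29*|0.7864| = -2.5205


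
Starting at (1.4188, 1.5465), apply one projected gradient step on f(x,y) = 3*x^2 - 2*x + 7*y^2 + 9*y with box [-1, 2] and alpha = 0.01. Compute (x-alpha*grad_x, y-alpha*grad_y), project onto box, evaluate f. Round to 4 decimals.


Step 1: Compute gradient at (1.4188, 1.5465).
grad_x = 2*3*1.4188 - 2 = 6.5128
grad_y = 2*7*1.5465 + 9 = 30.651
Step 2: Gradient step.
x_raw = 1.4188 - 0.01*6.5128 = 1.3537
y_raw = 1.5465 - 0.01*30.651 = 1.24
Step 3: Project onto [-1, 2].
x_proj = clip(1.3537) = 1.3537
y_proj = clip(1.24) = 1.24
Step 4: Evaluate f.
f(1.3537, 1.24) = 24.7129


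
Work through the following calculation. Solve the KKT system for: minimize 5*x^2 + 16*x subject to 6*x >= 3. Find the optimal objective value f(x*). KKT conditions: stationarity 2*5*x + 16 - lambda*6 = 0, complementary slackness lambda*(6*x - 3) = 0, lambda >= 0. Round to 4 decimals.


Step 1: Try lambda = 0 (constraint inactive).
x_unc = -16/(2*5) = -1.6
Check: 6*-1.6 = -9.6 < 3 -- violated!
Step 2: Constraint must be active: 6*x = 3
x* = 3/6 = 0.5
lambda = (2*5*0.5 + 16)/6 = 3.5
Step 3: Compute optimal value.
f(x*) = 5*0.5^2 + 16*0.5 = 9.25


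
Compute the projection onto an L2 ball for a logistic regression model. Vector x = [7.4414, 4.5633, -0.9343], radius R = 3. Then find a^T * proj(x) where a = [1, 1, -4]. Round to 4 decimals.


Step 1: Compute ||x|| (intermediates to 6 decimals).
||x|| = sqrt(7.4414^2 + 4.5633^2 + (-0.9343)^2) = 8.779012
Step 2: Project.
Since ||x|| > R, scale = R/||x|| = 3/8.779012 = 0.341724, proj(x) = scale * x
proj(x) = [2.542905, 1.559389, -0.319273]
Step 3: Dot product.
a^T * proj(x) = 1*2.542905 + 1*1.559389 - 4*(-0.319273) = 5.3794


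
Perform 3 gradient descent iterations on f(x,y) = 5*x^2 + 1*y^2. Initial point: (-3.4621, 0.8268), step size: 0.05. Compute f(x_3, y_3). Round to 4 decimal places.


Gradient descent on f(x,y) = 5*x^2 + 1*y^2.
Starting point: (-3.4621, 0.8268), alpha = 0.05
Step 1: grad_x = 2*5*-3.4621 = -34.621, grad_y = 2*1*0.8268 = 1.6536
  x_1 = -3.4621 - 0.05*-34.621 = -1.7311
  y_1 = 0.8268 - 0.05*1.6536 = 0.7441
Step 2: grad_x = 2*5*-1.7311 = -17.3105, grad_y = 2*1*0.7441 = 1.4882
  x_2 = -1.7311 - 0.05*-17.3105 = -0.8655
  y_2 = 0.7441 - 0.05*1.4882 = 0.6697
Step 3: grad_x = 2*5*-0.8655 = -8.6553, grad_y = 2*1*0.6697 = 1.3394
  x_3 = -0.8655 - 0.05*-8.6553 = -0.4328
  y_3 = 0.6697 - 0.05*1.3394 = 0.6027
f(-0.4328, 0.6027) = 5*(-0.4328)^2 + 1*0.6027^2 = 1.2997


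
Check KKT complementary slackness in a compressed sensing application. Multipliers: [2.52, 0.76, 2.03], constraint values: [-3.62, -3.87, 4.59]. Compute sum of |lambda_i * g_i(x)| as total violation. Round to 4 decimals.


KKT complementary slackness check:
lambda_1 * g_1 = 2.52 * -3.62 = -9.1224
lambda_2 * g_2 = 0.76 * -3.87 = -2.9412
lambda_3 * g_3 = 2.03 * 4.59 = 9.3177
Total violation = 9.1224 + 2.9412 + 9.3177 = 21.3813


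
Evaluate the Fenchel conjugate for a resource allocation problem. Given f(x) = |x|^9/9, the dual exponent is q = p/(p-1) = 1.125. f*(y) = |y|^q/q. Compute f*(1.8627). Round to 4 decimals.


The conjugate exponent q satisfies 1/p + 1/q = 1.
p = 9, so q = 9/(9 - 1) = 1.125
|y|^q = 1.8627^1.125 = 2.0133
f*(1.8627) = 2.0133 / 1.125 = 1.7896


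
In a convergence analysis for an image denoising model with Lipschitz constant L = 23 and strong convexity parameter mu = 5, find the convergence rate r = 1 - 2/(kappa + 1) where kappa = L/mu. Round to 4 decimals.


Step 1: Compute the condition number.
kappa = L/mu = 23/5 = 4.6
Step 2: Compute the convergence rate.
r = 1 - 2/(kappa + 1) = 1 - 2*mu/(L + mu) = (L - mu)/(L + mu) = 18/28 = 0.6429


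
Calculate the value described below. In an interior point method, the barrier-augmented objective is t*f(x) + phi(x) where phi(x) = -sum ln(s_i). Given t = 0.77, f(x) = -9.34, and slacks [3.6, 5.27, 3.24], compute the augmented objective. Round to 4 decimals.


Step 1: Compute log-barrier.
ln values: [1.2809, 1.662, 1.1756]
phi = -(1.2809 + 1.662 + 1.1756) = -4.1185
Step 2: Compute augmented objective.
t*f(x) = 0.77*-9.34 = -7.1918
Total = -7.1918 - 4.1185 = -11.3103


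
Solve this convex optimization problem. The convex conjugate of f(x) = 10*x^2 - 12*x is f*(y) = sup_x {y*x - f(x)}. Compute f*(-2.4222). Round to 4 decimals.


f*(y) = sup_x {y*x - a*x^2 - b*x} = sup_x {(y-b)*x - a*x^2}
FOC: (y - b) - 2a*x = 0 => x* = (y - b)/(2a)
x* = (-2.4222 + 12)/(2*10) = 0.4789
f*(-2.4222) = (y-b)^2/(4a) = (-2.4222 + 12)^2/(4*10)
= 91.7343/40 = 2.2934


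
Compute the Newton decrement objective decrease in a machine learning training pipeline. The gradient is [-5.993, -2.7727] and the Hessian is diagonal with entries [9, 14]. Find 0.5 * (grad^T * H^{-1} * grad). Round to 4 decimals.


Step 1: H is diagonal, so H^(-1) * g = [-0.6659, -0.1981].
Step 2: g^T H^(-1) g = sum_i g_i^2 / H_ii
  = (-5.993)^2/9 + (-2.7727)^2/14
  = 3.9907 + 0.5491 = 4.5398
Step 3: Objective decrease = 0.5 * g^T H^(-1) g = 2.2699


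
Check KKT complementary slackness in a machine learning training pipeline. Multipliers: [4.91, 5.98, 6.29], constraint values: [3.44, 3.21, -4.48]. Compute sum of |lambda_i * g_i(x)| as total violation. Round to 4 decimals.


KKT complementary slackness check:
lambda_1 * g_1 = 4.91 * 3.44 = 16.8904
lambda_2 * g_2 = 5.98 * 3.21 = 19.1958
lambda_3 * g_3 = 6.29 * -4.48 = -28.1792
Total violation = 16.8904 + 19.1958 + 28.1792 = 64.2654


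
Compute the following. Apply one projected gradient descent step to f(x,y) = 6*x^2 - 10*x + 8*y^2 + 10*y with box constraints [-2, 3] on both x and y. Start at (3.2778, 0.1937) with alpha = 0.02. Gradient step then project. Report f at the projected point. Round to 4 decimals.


Step 1: Compute gradient at (3.2778, 0.1937).
grad_x = 2*6*3.2778 - 10 = 29.3336
grad_y = 2*8*0.1937 + 10 = 13.0992
Step 2: Gradient step.
x_raw = 3.2778 - 0.02*29.3336 = 2.6911
y_raw = 0.1937 - 0.02*13.0992 = -0.0683
Step 3: Project onto [-2, 3].
x_proj = clip(2.6911) = 2.6911
y_proj = clip(-0.0683) = -0.0683
Step 4: Evaluate f.
f(2.6911, -0.0683) = 15.8962


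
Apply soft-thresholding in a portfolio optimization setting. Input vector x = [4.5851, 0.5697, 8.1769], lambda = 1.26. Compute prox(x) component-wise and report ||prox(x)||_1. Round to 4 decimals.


Soft-thresholding with lambda = 1.26:
prox(4.5851) = sign(4.5851)*max(|4.5851| - 1.26, 0) = 3.3251
prox(0.5697) = sign(0.5697)*max(|0.5697| - 1.26, 0) = 0.0
prox(8.1769) = sign(8.1769)*max(|8.1769| - 1.26, 0) = 6.9169
prox(x) = [3.3251, 0.0, 6.9169]
||prox(x)||_1 = 3.3251 + 0.0 + 6.9169 = 10.242


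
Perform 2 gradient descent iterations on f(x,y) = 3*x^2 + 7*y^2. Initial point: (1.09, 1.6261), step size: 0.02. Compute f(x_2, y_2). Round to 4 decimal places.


Gradient descent on f(x,y) = 3*x^2 + 7*y^2.
Starting point: (1.09, 1.6261), alpha = 0.02
Step 1: grad_x = 2*3*1.09 = 6.54, grad_y = 2*7*1.6261 = 22.7654
  x_1 = 1.09 - 0.02*6.54 = 0.9592
  y_1 = 1.6261 - 0.02*22.7654 = 1.1708
Step 2: grad_x = 2*3*0.9592 = 5.7552, grad_y = 2*7*1.1708 = 16.3911
  x_2 = 0.9592 - 0.02*5.7552 = 0.8441
  y_2 = 1.1708 - 0.02*16.3911 = 0.843
f(0.8441, 0.843) = 3*0.8441^2 + 7*0.843^2 = 7.1117


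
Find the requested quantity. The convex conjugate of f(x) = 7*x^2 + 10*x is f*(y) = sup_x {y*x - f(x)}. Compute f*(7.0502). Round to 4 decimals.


f*(y) = sup_x {y*x - a*x^2 - b*x} = sup_x {(y-b)*x - a*x^2}
FOC: (y - b) - 2a*x = 0 => x* = (y - b)/(2a)
x* = (7.0502 - 10)/(2*7) = -0.2107
f*(7.0502) = (y-b)^2/(4a) = (7.0502 - 10)^2/(4*7)
= 8.7013/28 = 0.3108


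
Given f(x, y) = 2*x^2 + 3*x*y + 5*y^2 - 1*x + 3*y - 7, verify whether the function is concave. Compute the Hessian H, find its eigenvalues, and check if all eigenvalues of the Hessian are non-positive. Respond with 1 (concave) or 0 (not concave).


The Hessian of f(x,y) = 2*x^2 + 3*x*y + 5*y^2 - 1*x + 3*y - 7 is:
H = [[4, 3], [3, 10]]
Trace = 4 + 10 = 14
Determinant = 4*10 - (3)^2 = 31
Discriminant = (14)^2 - 4*31 = 72.0
Eigenvalues: lambda_1 = 2.7574, lambda_2 = 11.2426
The function is not concave.

0


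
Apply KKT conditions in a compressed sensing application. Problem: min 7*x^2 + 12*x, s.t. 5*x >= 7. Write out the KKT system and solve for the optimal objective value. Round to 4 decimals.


Step 1: Try lambda = 0 (constraint inactive).
x_unc = -12/(2*7) = -0.8571
Check: 5*-0.8571 = -4.2855 < 7 -- violated!
Step 2: Constraint must be active: 5*x = 7
x* = 7/5 = 1.4
lambda = (2*7*1.4 + 12)/5 = 6.32
Step 3: Compute optimal value.
f(x*) = 7*1.4^2 + 12*1.4 = 30.52


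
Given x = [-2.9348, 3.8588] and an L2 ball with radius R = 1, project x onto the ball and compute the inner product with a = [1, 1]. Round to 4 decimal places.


Step 1: Compute ||x|| (intermediates to 6 decimals).
||x|| = sqrt((-2.9348)^2 + 3.8588^2) = 4.848029
Step 2: Project.
Since ||x|| > R, scale = R/||x|| = 1/4.848029 = 0.206269, proj(x) = scale * x
proj(x) = [-0.605358, 0.795951]
Step 3: Dot product.
a^T * proj(x) = 1*(-0.605358) + 1*0.795951 = 0.1906


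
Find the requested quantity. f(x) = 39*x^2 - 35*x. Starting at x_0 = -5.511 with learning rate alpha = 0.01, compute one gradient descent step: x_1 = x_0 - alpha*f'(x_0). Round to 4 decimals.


We compute the gradient at x_0 and apply the update.
f'(x) = 78*x - 35
f'(-5.511) = 78*-5.511 - 35 = -464.858
x_1 = -5.511 - 0.01*-464.858 = -0.8624


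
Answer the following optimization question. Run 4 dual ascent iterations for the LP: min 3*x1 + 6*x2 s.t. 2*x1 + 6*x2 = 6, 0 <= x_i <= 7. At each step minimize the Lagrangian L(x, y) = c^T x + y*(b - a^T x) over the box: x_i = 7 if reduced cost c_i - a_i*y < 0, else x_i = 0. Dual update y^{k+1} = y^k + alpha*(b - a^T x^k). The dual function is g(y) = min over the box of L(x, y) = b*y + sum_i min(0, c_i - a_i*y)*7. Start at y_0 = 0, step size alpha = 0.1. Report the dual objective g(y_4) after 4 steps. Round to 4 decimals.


Dual ascent for LP: min 3*x1 + 6*x2, 2*x1 + 6*x2 = 6, 0 <= x_i <= 7
Step 1: y^k = 0.0, reduced costs: (3.0, 6.0)
  x^k = (0.0, 0.0), subgradient = b - a^T x = 6.0
  y^{k+1} = 0.0 + 0.1*6.0 = 0.6
Step 2: y^k = 0.6, reduced costs: (1.8, 2.4)
  x^k = (0.0, 0.0), subgradient = b - a^T x = 6.0
  y^{k+1} = 0.6 + 0.1*6.0 = 1.2
Step 3: y^k = 1.2, reduced costs: (0.6, -1.2)
  x^k = (0.0, 7.0), subgradient = b - a^T x = -36.0
  y^{k+1} = 1.2 + 0.1*-36.0 = -2.4
Step 4: y^k = -2.4, reduced costs: (7.8, 20.4)
  x^k = (0.0, 0.0), subgradient = b - a^T x = 6.0
  y^{k+1} = -2.4 + 0.1*6.0 = -1.8
Dual objective at y_4 = -1.8: reduced costs (6.6, 16.8), box minimizer x = (0.0, 0.0)
g(y_4) = b*y + (c1 - a1*y)*x1 + (c2 - a2*y)*x2 = 6*(-1.8) + 6.6*0.0 + 16.8*0.0 = -10.8 + 0.0 + 0.0 = -10.8


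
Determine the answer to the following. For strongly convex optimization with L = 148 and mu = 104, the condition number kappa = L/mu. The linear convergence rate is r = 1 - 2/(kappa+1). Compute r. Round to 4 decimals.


Step 1: Compute the condition number.
kappa = L/mu = 148/104 = 1.4231
Step 2: Compute the convergence rate.
r = 1 - 2/(kappa + 1) = 1 - 2*mu/(L + mu) = (L - mu)/(L + mu) = 44/252 = 0.1746


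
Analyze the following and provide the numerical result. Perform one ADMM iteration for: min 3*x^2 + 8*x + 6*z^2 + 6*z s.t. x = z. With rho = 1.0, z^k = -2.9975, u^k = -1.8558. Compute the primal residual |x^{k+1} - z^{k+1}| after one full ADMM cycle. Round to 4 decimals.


ADMM iteration with rho = 1.0, z^k = -2.9975, u^k = -1.8558
Step 1: x-update.
Minimize 3*x^2 + 8*x + (1.0/2)*(x + 2.9975 - 1.8558)^2
FOC: (2*3 + 1.0)*x = -8 + 1.0*(-2.9975 + 1.8558)
x^{k+1} = -1.306
Step 2: z-update.
Minimize 6*z^2 + 6*z + (1.0/2)*(-1.306 - z - 1.8558)^2
FOC: (2*6 + 1.0)*z = -6 + 1.0*(-1.306 - 1.8558)
z^{k+1} = -0.7048
Step 3: u-update.
u^{k+1} = -1.8558 - 1.306 + 0.7048 = -2.457
Step 4: Primal residual = |-1.306 + 0.7048| = 0.6012


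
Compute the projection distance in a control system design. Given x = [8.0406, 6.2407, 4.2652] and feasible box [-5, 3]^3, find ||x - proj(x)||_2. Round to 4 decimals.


Project each component onto [-5, 3].
clip(8.0406) = 3.0, clip(6.2407) = 3.0, clip(4.2652) = 3.0
Projection = [3.0, 3.0, 3.0]
Squared diffs: [25.4076, 10.5021, 1.6007]
Distance = sqrt(37.5104) = 6.1246


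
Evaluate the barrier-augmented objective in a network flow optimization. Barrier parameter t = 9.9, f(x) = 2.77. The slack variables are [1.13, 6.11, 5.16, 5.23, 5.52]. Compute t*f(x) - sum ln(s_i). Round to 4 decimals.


Step 1: Compute log-barrier.
ln values: [0.1222, 1.8099, 1.6409, 1.6544, 1.7084]
phi = -(0.1222 + 1.8099 + 1.6409 + 1.6544 + 1.7084) = -6.9359
Step 2: Compute augmented objective.
t*f(x) = 9.9*2.77 = 27.423
Total = 27.423 - 6.9359 = 20.4871


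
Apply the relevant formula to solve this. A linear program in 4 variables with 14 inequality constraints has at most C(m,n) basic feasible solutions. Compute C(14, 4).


Each vertex corresponds to some choice of n active constraints out of m, so the number of vertices is at most C(m, n) = m! / (n!(m-n)!).
m = 14, n = 4
Numerator: 14 * 13 * 12 * 11
Denominator: 4! = 24
C(14, 4) = 1001


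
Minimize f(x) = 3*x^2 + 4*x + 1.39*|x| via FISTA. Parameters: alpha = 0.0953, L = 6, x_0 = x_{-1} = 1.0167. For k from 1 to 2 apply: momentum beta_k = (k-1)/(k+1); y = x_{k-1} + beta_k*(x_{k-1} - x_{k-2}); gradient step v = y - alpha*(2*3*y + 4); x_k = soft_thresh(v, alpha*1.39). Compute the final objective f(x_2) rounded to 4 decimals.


FISTA on f(x) = 3*x^2 + 4*x + 1.39*|x|
L = 6, alpha = 0.0953
Iteration 1: beta = 0.0, y = 1.0167 + 0.0*(1.0167 - 1.0167) = 1.0167
  grad(y) = 10.1002, v = y - alpha*grad = 0.0542
  prox(v) = soft_thresh(0.0542, 0.1325) = 0.0
Iteration 2: beta = 0.3333, y = 0.0 + 0.3333*(0.0 - 1.0167) = -0.3389
  grad(y) = 1.9666, v = y - alpha*grad = -0.5263
  prox(v) = soft_thresh(-0.5263, 0.1325) = -0.3938
f(x_2) = 3*(-0.3938)^2 + 4*(-0.3938) + 1.39*|-0.3938| = -0.5626


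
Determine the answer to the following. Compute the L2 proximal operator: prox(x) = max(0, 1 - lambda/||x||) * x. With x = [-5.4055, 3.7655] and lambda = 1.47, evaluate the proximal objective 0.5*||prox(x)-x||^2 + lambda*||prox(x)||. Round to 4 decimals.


Step 1: Compute ||x||.
||x|| = 6.5877
Step 2: Compute scaling factor.
scale = max(0, 1 - 1.47/6.5877) = 0.7769
Step 3: prox(x) = [-4.1993, 2.9253]
||prox(x)|| = 5.1177
Step 4: Proximal objective.
0.5*||prox-x||^2 = 1.0805
lambda*||prox|| = 7.523
Total = 8.6035


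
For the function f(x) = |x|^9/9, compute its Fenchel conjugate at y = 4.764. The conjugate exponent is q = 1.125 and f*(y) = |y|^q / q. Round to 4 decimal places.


The conjugate exponent q satisfies 1/p + 1/q = 1.
p = 9, so q = 9/(9 - 1) = 1.125
|y|^q = 4.764^1.125 = 5.7905
f*(4.764) = 5.7905 / 1.125 = 5.1471


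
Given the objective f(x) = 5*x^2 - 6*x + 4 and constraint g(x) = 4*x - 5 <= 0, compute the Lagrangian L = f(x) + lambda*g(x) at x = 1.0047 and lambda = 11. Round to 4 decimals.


Step 1: Evaluate f(x).
f(1.0047) = 5*1.0047^2 - 6*1.0047 + 4 = 3.0189
Step 2: Evaluate g(x).
g(1.0047) = 4*1.0047 - 5 = -0.9812
Step 3: Compute Lagrangian.
L = 3.0189 + 11*-0.9812 = -7.7743


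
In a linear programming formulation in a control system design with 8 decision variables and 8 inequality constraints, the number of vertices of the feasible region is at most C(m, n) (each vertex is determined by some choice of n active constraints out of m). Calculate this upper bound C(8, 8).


Each vertex corresponds to some choice of n active constraints out of m, so the number of vertices is at most C(m, n) = m! / (n!(m-n)!).
m = 8, n = 8
Numerator: 8 * 7 * 6 * 5 * 4 * 3 * 2 * 1
Denominator: 8! = 40320
C(8, 8) = 1


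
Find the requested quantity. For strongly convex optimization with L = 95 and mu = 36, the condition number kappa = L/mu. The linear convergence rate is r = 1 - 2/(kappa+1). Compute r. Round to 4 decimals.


Step 1: Compute the condition number.
kappa = L/mu = 95/36 = 2.6389
Step 2: Compute the convergence rate.
r = 1 - 2/(kappa + 1) = 1 - 2*mu/(L + mu) = (L - mu)/(L + mu) = 59/131 = 0.4504


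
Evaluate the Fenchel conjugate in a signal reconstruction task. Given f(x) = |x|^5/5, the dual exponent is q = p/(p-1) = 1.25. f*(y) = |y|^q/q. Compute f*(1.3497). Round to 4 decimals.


The conjugate exponent q satisfies 1/p + 1/q = 1.
p = 5, so q = 5/(5 - 1) = 1.25
|y|^q = 1.3497^1.25 = 1.4548
f*(1.3497) = 1.4548 / 1.25 = 1.1638


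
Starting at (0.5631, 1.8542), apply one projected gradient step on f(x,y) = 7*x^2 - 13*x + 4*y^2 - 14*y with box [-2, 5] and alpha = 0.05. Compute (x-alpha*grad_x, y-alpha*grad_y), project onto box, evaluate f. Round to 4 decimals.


Step 1: Compute gradient at (0.5631, 1.8542).
grad_x = 2*7*0.5631 - 13 = -5.1166
grad_y = 2*4*1.8542 - 14 = 0.8336
Step 2: Gradient step.
x_raw = 0.5631 - 0.05*-5.1166 = 0.8189
y_raw = 1.8542 - 0.05*0.8336 = 1.8125
Step 3: Project onto [-2, 5].
x_proj = clip(0.8189) = 0.8189
y_proj = clip(1.8125) = 1.8125
Step 4: Evaluate f.
f(0.8189, 1.8125) = -18.1859


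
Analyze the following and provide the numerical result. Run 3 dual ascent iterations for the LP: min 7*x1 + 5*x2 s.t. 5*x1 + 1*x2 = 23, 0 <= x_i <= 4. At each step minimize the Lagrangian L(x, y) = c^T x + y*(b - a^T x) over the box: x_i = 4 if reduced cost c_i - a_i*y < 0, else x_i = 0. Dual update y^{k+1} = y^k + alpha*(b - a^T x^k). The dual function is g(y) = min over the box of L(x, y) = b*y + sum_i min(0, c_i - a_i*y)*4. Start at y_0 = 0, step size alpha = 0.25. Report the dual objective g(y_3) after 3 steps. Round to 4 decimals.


Dual ascent for LP: min 7*x1 + 5*x2, 5*x1 + 1*x2 = 23, 0 <= x_i <= 4
Step 1: y^k = 0.0, reduced costs: (7.0, 5.0)
  x^k = (0.0, 0.0), subgradient = b - a^T x = 23.0
  y^{k+1} = 0.0 + 0.25*23.0 = 5.75
Step 2: y^k = 5.75, reduced costs: (-21.75, -0.75)
  x^k = (4.0, 4.0), subgradient = b - a^T x = -1.0
  y^{k+1} = 5.75 + 0.25*-1.0 = 5.5
Step 3: y^k = 5.5, reduced costs: (-20.5, -0.5)
  x^k = (4.0, 4.0), subgradient = b - a^T x = -1.0
  y^{k+1} = 5.5 + 0.25*-1.0 = 5.25
Dual objective at y_3 = 5.25: reduced costs (-19.25, -0.25), box minimizer x = (4.0, 4.0)
g(y_3) = b*y + (c1 - a1*y)*x1 + (c2 - a2*y)*x2 = 23*5.25 + (-19.25)*4.0 + (-0.25)*4.0 = 120.75 - 77.0 - 1.0 = 42.75


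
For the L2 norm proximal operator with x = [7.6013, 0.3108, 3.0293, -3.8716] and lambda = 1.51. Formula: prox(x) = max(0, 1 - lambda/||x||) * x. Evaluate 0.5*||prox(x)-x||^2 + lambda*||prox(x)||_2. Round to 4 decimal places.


Step 1: Compute ||x||.
||x|| = 9.0577
Step 2: Compute scaling factor.
scale = max(0, 1 - 1.51/9.0577) = 0.8333
Step 3: prox(x) = [6.3341, 0.259, 2.5243, -3.2262]
||prox(x)|| = 7.5477
Step 4: Proximal objective.
0.5*||prox-x||^2 = 1.1401
lambda*||prox|| = 11.397
Total = 12.5371


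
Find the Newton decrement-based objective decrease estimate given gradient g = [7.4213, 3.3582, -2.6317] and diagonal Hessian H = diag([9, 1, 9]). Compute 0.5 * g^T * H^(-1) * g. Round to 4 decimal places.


Step 1: H is diagonal, so H^(-1) * g = [0.8246, 3.3582, -0.2924].
Step 2: g^T H^(-1) g = sum_i g_i^2 / H_ii
  = (7.4213)^2/9 + (3.3582)^2/1 + (-2.6317)^2/9
  = 6.1195 + 11.2775 + 0.7695 = 18.1666
Step 3: Objective decrease = 0.5 * g^T H^(-1) g = 9.0833


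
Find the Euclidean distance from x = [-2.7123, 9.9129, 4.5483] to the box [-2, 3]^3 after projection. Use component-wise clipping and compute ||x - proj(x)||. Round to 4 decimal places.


Project each component onto [-2, 3].
clip(-2.7123) = -2.0, clip(9.9129) = 3.0, clip(4.5483) = 3.0
Projection = [-2.0, 3.0, 3.0]
Squared diffs: [0.5074, 47.7882, 2.3972]
Distance = sqrt(50.6928) = 7.1199


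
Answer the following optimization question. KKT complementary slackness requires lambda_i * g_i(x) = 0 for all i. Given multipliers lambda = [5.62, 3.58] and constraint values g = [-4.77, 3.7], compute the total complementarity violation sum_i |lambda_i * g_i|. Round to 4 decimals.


KKT complementary slackness check:
lambda_1 * g_1 = 5.62 * -4.77 = -26.8074
lambda_2 * g_2 = 3.58 * 3.7 = 13.246
Total violation = 26.8074 + 13.246 = 40.0534


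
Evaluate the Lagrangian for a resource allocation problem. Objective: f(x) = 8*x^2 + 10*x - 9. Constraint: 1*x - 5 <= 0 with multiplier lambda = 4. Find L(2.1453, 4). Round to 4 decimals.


Step 1: Evaluate f(x).
f(2.1453) = 8*2.1453^2 + 10*2.1453 - 9 = 49.2715
Step 2: Evaluate g(x).
g(2.1453) = 1*2.1453 - 5 = -2.8547
Step 3: Compute Lagrangian.
L = 49.2715 + 4*-2.8547 = 37.8527


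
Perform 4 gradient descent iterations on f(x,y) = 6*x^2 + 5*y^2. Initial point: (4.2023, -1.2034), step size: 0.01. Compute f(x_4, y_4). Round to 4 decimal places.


Gradient descent on f(x,y) = 6*x^2 + 5*y^2.
Starting point: (4.2023, -1.2034), alpha = 0.01
Step 1: grad_x = 2*6*4.2023 = 50.4276, grad_y = 2*5*-1.2034 = -12.034
  x_1 = 4.2023 - 0.01*50.4276 = 3.698
  y_1 = -1.2034 - 0.01*-12.034 = -1.0831
Step 2: grad_x = 2*6*3.698 = 44.3763, grad_y = 2*5*-1.0831 = -10.8306
  x_2 = 3.698 - 0.01*44.3763 = 3.2543
  y_2 = -1.0831 - 0.01*-10.8306 = -0.9748
Step 3: grad_x = 2*6*3.2543 = 39.0511, grad_y = 2*5*-0.9748 = -9.7475
  x_3 = 3.2543 - 0.01*39.0511 = 2.8637
  y_3 = -0.9748 - 0.01*-9.7475 = -0.8773
Step 4: grad_x = 2*6*2.8637 = 34.365, grad_y = 2*5*-0.8773 = -8.7728
  x_4 = 2.8637 - 0.01*34.365 = 2.5201
  y_4 = -0.8773 - 0.01*-8.7728 = -0.7896
f(2.5201, -0.7896) = 6*2.5201^2 + 5*(-0.7896)^2 = 41.2224


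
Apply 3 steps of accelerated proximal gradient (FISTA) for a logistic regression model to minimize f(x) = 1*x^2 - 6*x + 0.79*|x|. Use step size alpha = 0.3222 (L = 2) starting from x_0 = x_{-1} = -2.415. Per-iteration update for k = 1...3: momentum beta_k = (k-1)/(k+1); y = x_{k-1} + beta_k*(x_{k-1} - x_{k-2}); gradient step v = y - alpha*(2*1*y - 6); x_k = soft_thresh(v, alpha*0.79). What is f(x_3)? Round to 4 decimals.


FISTA on f(x) = 1*x^2 - 6*x + 0.79*|x|
L = 2, alpha = 0.3222
Iteration 1: beta = 0.0, y = -2.415 + 0.0*(-2.415 + 2.415) = -2.415
  grad(y) = -10.83, v = y - alpha*grad = 1.0744
  prox(v) = soft_thresh(1.0744, 0.2545) = 0.8199
Iteration 2: beta = 0.3333, y = 0.8199 + 0.3333*(0.8199 + 2.415) = 1.8982
  grad(y) = -2.2036, v = y - alpha*grad = 2.6082
  prox(v) = soft_thresh(2.6082, 0.2545) = 2.3537
Iteration 3: beta = 0.5, y = 2.3537 + 0.5*(2.3537 - 0.8199) = 3.1205
  grad(y) = 0.2411, v = y - alpha*grad = 3.0429
  prox(v) = soft_thresh(3.0429, 0.2545) = 2.7883
f(x_3) = 1*2.7883^2 - 6*2.7883 + 0.79*|2.7883| = -6.7524


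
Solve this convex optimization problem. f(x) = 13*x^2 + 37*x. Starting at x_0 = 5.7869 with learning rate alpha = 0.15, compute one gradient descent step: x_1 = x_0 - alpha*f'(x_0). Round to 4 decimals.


We compute the gradient at x_0 and apply the update.
f'(x) = 26*x + 37
f'(5.7869) = 26*5.7869 + 37 = 187.4594
x_1 = 5.7869 - 0.15*187.4594 = -22.332


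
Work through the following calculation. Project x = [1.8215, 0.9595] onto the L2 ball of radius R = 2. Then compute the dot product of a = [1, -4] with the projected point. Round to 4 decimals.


Step 1: Compute ||x|| (intermediates to 6 decimals).
||x|| = sqrt(1.8215^2 + 0.9595^2) = 2.058762
Step 2: Project.
Since ||x|| > R, scale = R/||x|| = 2/2.058762 = 0.971458, proj(x) = scale * x
proj(x) = [1.769511, 0.932114]
Step 3: Dot product.
a^T * proj(x) = 1*1.769511 - 4*0.932114 = -1.9589


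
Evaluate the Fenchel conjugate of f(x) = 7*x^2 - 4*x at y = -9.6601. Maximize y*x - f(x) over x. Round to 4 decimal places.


f*(y) = sup_x {y*x - a*x^2 - b*x} = sup_x {(y-b)*x - a*x^2}
FOC: (y - b) - 2a*x = 0 => x* = (y - b)/(2a)
x* = (-9.6601 + 4)/(2*7) = -0.4043
f*(-9.6601) = (y-b)^2/(4a) = (-9.6601 + 4)^2/(4*7)
= 32.0367/28 = 1.1442


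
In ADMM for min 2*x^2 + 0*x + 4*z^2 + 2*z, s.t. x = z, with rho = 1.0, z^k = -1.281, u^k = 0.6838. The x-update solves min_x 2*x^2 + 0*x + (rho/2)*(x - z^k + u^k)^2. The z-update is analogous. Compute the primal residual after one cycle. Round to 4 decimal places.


ADMM iteration with rho = 1.0, z^k = -1.281, u^k = 0.6838
Step 1: x-update.
Minimize 2*x^2 + 0*x + (1.0/2)*(x + 1.281 + 0.6838)^2
FOC: (2*2 + 1.0)*x = 0 + 1.0*(-1.281 - 0.6838)
x^{k+1} = -0.393
Step 2: z-update.
Minimize 4*z^2 + 2*z + (1.0/2)*(-0.393 - z + 0.6838)^2
FOC: (2*4 + 1.0)*z = -2 + 1.0*(-0.393 + 0.6838)
z^{k+1} = -0.1899
Step 3: u-update.
u^{k+1} = 0.6838 - 0.393 + 0.1899 = 0.4807
Step 4: Primal residual = |-0.393 + 0.1899| = 0.2031


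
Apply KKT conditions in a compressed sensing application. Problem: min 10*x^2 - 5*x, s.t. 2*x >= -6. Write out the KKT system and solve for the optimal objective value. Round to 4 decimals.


Step 1: Try lambda = 0 (constraint inactive).
Stationarity: 2*10*x - 5 = 0
x* = 5/(2*10) = 0.25
Check constraint: 2*0.25 = 0.5 >= -6 -- satisfied.
Step 2: Compute optimal value.
f(x*) = 10*0.25^2 - 5*0.25 = -0.625


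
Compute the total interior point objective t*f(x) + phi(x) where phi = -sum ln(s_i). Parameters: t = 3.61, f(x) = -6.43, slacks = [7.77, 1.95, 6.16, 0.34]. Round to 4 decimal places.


Step 1: Compute log-barrier.
ln values: [2.0503, 0.6678, 1.8181, -1.0788]
phi = -(2.0503 + 0.6678 + 1.8181 - 1.0788) = -3.4574
Step 2: Compute augmented objective.
t*f(x) = 3.61*-6.43 = -23.2123
Total = -23.2123 - 3.4574 = -26.6697


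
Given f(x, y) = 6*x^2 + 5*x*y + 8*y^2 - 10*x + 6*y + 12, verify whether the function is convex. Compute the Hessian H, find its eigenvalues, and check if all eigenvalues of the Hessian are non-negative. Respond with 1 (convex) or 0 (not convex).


The Hessian of f(x,y) = 6*x^2 + 5*x*y + 8*y^2 - 10*x + 6*y + 12 is:
H = [[12, 5], [5, 16]]
Trace = 12 + 16 = 28
Determinant = 12*16 - (5)^2 = 167
Discriminant = (28)^2 - 4*167 = 116.0
Eigenvalues: lambda_1 = 8.6148, lambda_2 = 19.3852
The function is convex.

1


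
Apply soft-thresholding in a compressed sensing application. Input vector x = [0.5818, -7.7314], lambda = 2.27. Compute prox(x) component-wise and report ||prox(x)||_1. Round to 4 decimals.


Soft-thresholding with lambda = 2.27:
prox(0.5818) = sign(0.5818)*max(|0.5818| - 2.27, 0) = 0.0
prox(-7.7314) = sign(-7.7314)*max(|-7.7314| - 2.27, 0) = -5.4614
prox(x) = [0.0, -5.4614]
||prox(x)||_1 = 0.0 + 5.4614 = 5.4614


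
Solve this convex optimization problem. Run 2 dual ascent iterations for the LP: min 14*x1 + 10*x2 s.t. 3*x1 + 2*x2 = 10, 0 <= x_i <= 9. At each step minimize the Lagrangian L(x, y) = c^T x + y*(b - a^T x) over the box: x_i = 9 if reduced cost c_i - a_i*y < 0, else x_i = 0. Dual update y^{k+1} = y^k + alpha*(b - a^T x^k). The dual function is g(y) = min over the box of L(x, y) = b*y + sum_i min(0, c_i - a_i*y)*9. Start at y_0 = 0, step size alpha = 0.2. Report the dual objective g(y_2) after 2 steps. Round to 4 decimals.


Dual ascent for LP: min 14*x1 + 10*x2, 3*x1 + 2*x2 = 10, 0 <= x_i <= 9
Step 1: y^k = 0.0, reduced costs: (14.0, 10.0)
  x^k = (0.0, 0.0), subgradient = b - a^T x = 10.0
  y^{k+1} = 0.0 + 0.2*10.0 = 2.0
Step 2: y^k = 2.0, reduced costs: (8.0, 6.0)
  x^k = (0.0, 0.0), subgradient = b - a^T x = 10.0
  y^{k+1} = 2.0 + 0.2*10.0 = 4.0
Dual objective at y_2 = 4.0: reduced costs (2.0, 2.0), box minimizer x = (0.0, 0.0)
g(y_2) = b*y + (c1 - a1*y)*x1 + (c2 - a2*y)*x2 = 10*4.0 + 2.0*0.0 + 2.0*0.0 = 40.0 + 0.0 + 0.0 = 40.0


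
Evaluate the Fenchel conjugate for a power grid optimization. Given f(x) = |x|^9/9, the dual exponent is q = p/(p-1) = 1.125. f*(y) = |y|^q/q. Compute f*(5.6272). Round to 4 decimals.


The conjugate exponent q satisfies 1/p + 1/q = 1.
p = 9, so q = 9/(9 - 1) = 1.125
|y|^q = 5.6272^1.125 = 6.9836
f*(5.6272) = 6.9836 / 1.125 = 6.2076


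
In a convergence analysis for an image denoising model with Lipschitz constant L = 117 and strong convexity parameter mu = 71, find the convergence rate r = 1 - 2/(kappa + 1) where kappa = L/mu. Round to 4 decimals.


Step 1: Compute the condition number.
kappa = L/mu = 117/71 = 1.6479
Step 2: Compute the convergence rate.
r = 1 - 2/(kappa + 1) = 1 - 2*mu/(L + mu) = (L - mu)/(L + mu) = 46/188 = 0.2447


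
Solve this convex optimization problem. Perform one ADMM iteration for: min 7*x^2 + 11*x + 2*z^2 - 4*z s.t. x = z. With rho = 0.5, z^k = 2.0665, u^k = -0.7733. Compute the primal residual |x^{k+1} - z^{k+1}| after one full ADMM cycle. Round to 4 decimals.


ADMM iteration with rho = 0.5, z^k = 2.0665, u^k = -0.7733
Step 1: x-update.
Minimize 7*x^2 + 11*x + (0.5/2)*(x - 2.0665 - 0.7733)^2
FOC: (2*7 + 0.5)*x = -11 + 0.5*(2.0665 + 0.7733)
x^{k+1} = -0.6607
Step 2: z-update.
Minimize 2*z^2 - 4*z + (0.5/2)*(-0.6607 - z - 0.7733)^2
FOC: (2*2 + 0.5)*z = 4 + 0.5*(-0.6607 - 0.7733)
z^{k+1} = 0.7296
Step 3: u-update.
u^{k+1} = -0.7733 - 0.6607 - 0.7296 = -2.1636
Step 4: Primal residual = |-0.6607 - 0.7296| = 1.3903


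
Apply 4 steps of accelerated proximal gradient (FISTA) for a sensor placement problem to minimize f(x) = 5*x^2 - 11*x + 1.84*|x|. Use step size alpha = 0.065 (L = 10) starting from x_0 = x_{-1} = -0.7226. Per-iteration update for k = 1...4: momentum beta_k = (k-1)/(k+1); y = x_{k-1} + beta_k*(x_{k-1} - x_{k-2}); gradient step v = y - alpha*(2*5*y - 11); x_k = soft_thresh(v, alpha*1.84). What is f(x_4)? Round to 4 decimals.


FISTA on f(x) = 5*x^2 - 11*x + 1.84*|x|
L = 10, alpha = 0.065
Iteration 1: beta = 0.0, y = -0.7226 + 0.0*(-0.7226 + 0.7226) = -0.7226
  grad(y) = -18.226, v = y - alpha*grad = 0.4621
  prox(v) = soft_thresh(0.4621, 0.1196) = 0.3425
Iteration 2: beta = 0.3333, y = 0.3425 + 0.3333*(0.3425 + 0.7226) = 0.6975
  grad(y) = -4.0248, v = y - alpha*grad = 0.9591
  prox(v) = soft_thresh(0.9591, 0.1196) = 0.8395
Iteration 3: beta = 0.5, y = 0.8395 + 0.5*(0.8395 - 0.3425) = 1.0881
  grad(y) = -0.1195, v = y - alpha*grad = 1.0958
  prox(v) = soft_thresh(1.0958, 0.1196) = 0.9762
Iteration 4: beta = 0.6, y = 0.9762 + 0.6*(0.9762 - 0.8395) = 1.0582
  grad(y) = -0.4177, v = y - alpha*grad = 1.0854
  prox(v) = soft_thresh(1.0854, 0.1196) = 0.9658
f(x_4) = 5*0.9658^2 - 11*0.9658 + 1.84*|0.9658| = -4.1829


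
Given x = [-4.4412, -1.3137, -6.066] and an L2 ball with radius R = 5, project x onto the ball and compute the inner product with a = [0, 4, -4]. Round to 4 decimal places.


Step 1: Compute ||x|| (intermediates to 6 decimals).
||x|| = sqrt((-4.4412)^2 + (-1.3137)^2 + (-6.066)^2) = 7.631934
Step 2: Project.
Since ||x|| > R, scale = R/||x|| = 5/7.631934 = 0.655142, proj(x) = scale * x
proj(x) = [-2.909617, -0.86066, -3.974091]
Step 3: Dot product.
a^T * proj(x) = 0*(-2.909617) + 4*(-0.86066) - 4*(-3.974091) = 12.4537


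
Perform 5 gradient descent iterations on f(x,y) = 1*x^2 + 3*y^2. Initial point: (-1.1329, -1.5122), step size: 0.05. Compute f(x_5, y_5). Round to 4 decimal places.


Gradient descent on f(x,y) = 1*x^2 + 3*y^2.
Starting point: (-1.1329, -1.5122), alpha = 0.05
Step 1: grad_x = 2*1*-1.1329 = -2.2658, grad_y = 2*3*-1.5122 = -9.0732
  x_1 = -1.1329 - 0.05*-2.2658 = -1.0196
  y_1 = -1.5122 - 0.05*-9.0732 = -1.0585
Step 2: grad_x = 2*1*-1.0196 = -2.0392, grad_y = 2*3*-1.0585 = -6.3512
  x_2 = -1.0196 - 0.05*-2.0392 = -0.9176
  y_2 = -1.0585 - 0.05*-6.3512 = -0.741
Step 3: grad_x = 2*1*-0.9176 = -1.8353, grad_y = 2*3*-0.741 = -4.4459
  x_3 = -0.9176 - 0.05*-1.8353 = -0.8259
  y_3 = -0.741 - 0.05*-4.4459 = -0.5187
Step 4: grad_x = 2*1*-0.8259 = -1.6518, grad_y = 2*3*-0.5187 = -3.1121
  x_4 = -0.8259 - 0.05*-1.6518 = -0.7433
  y_4 = -0.5187 - 0.05*-3.1121 = -0.3631
Step 5: grad_x = 2*1*-0.7433 = -1.4866, grad_y = 2*3*-0.3631 = -2.1785
  x_5 = -0.7433 - 0.05*-1.4866 = -0.669
  y_5 = -0.3631 - 0.05*-2.1785 = -0.2542
f(-0.669, -0.2542) = 1*(-0.669)^2 + 3*(-0.2542)^2 = 0.6413


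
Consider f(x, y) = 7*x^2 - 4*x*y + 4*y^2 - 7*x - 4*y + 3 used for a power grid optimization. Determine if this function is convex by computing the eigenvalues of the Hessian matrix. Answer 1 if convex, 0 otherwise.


The Hessian of f(x,y) = 7*x^2 - 4*x*y + 4*y^2 - 7*x - 4*y + 3 is:
H = [[14, -4], [-4, 8]]
Trace = 14 + 8 = 22
Determinant = 14*8 - (-4)^2 = 96
Discriminant = (22)^2 - 4*96 = 100.0
Eigenvalues: lambda_1 = 6.0, lambda_2 = 16.0
The function is convex.

1


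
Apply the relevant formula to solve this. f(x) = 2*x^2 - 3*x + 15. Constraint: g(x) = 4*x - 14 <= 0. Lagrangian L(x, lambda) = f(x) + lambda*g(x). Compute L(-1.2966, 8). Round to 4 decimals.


Step 1: Evaluate f(x).
f(-1.2966) = 2*(-1.2966)^2 - 3*(-1.2966) + 15 = 22.2521
Step 2: Evaluate g(x).
g(-1.2966) = 4*-1.2966 - 14 = -19.1864
Step 3: Compute Lagrangian.
L = 22.2521 + 8*-19.1864 = -131.2391


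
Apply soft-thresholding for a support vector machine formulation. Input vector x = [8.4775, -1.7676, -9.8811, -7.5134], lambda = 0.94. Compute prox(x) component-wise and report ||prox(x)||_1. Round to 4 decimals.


Soft-thresholding with lambda = 0.94:
prox(8.4775) = sign(8.4775)*max(|8.4775| - 0.94, 0) = 7.5375
prox(-1.7676) = sign(-1.7676)*max(|-1.7676| - 0.94, 0) = -0.8276
prox(-9.8811) = sign(-9.8811)*max(|-9.8811| - 0.94, 0) = -8.9411
prox(-7.5134) = sign(-7.5134)*max(|-7.5134| - 0.94, 0) = -6.5734
prox(x) = [7.5375, -0.8276, -8.9411, -6.5734]
||prox(x)||_1 = 7.5375 + 0.8276 + 8.9411 + 6.5734 = 23.8796


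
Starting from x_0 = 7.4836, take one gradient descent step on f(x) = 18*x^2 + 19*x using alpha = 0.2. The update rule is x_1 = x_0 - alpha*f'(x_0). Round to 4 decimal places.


We compute the gradient at x_0 and apply the update.
f'(x) = 36*x + 19
f'(7.4836) = 36*7.4836 + 19 = 288.4096
x_1 = 7.4836 - 0.2*288.4096 = -50.1983


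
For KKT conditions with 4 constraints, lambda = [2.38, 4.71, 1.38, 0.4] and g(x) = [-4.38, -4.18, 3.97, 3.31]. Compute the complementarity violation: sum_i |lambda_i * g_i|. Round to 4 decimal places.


KKT complementary slackness check:
lambda_1 * g_1 = 2.38 * -4.38 = -10.4244
lambda_2 * g_2 = 4.71 * -4.18 = -19.6878
lambda_3 * g_3 = 1.38 * 3.97 = 5.4786
lambda_4 * g_4 = 0.4 * 3.31 = 1.324
Total violation = 10.4244 + 19.6878 + 5.4786 + 1.324 = 36.9148


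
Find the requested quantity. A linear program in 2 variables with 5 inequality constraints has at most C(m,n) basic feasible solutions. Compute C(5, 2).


Each vertex corresponds to some choice of n active constraints out of m, so the number of vertices is at most C(m, n) = m! / (n!(m-n)!).
m = 5, n = 2
Numerator: 5 * 4
Denominator: 2! = 2
C(5, 2) = 10


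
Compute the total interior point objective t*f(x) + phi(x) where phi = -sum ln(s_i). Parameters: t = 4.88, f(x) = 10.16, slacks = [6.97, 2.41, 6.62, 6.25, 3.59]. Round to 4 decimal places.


Step 1: Compute log-barrier.
ln values: [1.9416, 0.8796, 1.8901, 1.8326, 1.2782]
phi = -(1.9416 + 0.8796 + 1.8901 + 1.8326 + 1.2782) = -7.8221
Step 2: Compute augmented objective.
t*f(x) = 4.88*10.16 = 49.5808
Total = 49.5808 - 7.8221 = 41.7587
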